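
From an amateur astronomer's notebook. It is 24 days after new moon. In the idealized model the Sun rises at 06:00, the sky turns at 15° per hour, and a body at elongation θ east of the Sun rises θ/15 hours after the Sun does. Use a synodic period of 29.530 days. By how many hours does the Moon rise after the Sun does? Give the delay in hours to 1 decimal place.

19.5 h

The Moon has covered 24/29.530 of its cycle, so θ ≈ 360° × 24/29.530 = 292.6°.
Delay after the Sun = 292.6° / (15°/h) ≈ 19.51 h.
So the Moon rises 19.51 h after the Sun.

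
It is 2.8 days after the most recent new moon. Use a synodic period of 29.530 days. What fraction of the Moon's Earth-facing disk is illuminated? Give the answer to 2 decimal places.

0.09

Elongation θ = 360° × 2.8/29.530 ≈ 34.1°.
With cos θ = 0.828, the lit fraction is (1 − 0.828)/2 ≈ 0.086.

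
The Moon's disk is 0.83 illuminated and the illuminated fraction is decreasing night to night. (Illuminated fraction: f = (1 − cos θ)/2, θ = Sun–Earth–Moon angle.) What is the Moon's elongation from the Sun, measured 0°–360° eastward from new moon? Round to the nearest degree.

229°

From f = (1 − cos θ)/2: cos θ = 1 − 2×0.83 = -0.660; arccos → 131.3°.
Waning ⇒ past full, so θ = 360° − 131.3° = 228.7°.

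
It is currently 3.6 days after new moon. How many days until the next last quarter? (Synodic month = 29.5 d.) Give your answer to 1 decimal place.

18.5 days

Last quarter occurs at elongation 270°, i.e. at age 29.5 × 270/360 = 22.125 d.
That is 22.125 − 3.6 = 18.525 days ahead.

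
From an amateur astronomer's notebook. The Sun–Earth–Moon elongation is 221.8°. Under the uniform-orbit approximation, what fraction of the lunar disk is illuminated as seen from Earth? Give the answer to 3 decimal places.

Half-versine of 221.8°: (1 − (-0.745))/2 = 0.873.

0.873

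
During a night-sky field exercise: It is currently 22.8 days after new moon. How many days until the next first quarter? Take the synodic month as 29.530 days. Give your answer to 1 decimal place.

First quarter is 0.25 of the way through the cycle: age 0.25 × 29.530 = 7.383 d.
This lunation's first quarter (7.383 d) has passed, so add one period: 36.913 − 22.8 = 14.113 days.

14.1 days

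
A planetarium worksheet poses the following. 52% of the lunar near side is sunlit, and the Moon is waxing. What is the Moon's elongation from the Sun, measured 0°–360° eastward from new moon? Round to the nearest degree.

92°

From f = (1 − cos θ)/2: cos θ = 1 − 2×0.52 = -0.040; arccos → 92.3°.
Before full moon the principal value applies: θ = 92.3°.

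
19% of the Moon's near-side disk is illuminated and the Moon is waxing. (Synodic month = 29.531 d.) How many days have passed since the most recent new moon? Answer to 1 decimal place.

4.2 days

From f = (1 − cos θ)/2: cos θ = 1 − 2×0.19 = 0.620; arccos → 51.7°.
Before full moon the principal value applies: θ = 51.7°.
At 360°/29.531 d per day, 51.7° corresponds to 4.24 days.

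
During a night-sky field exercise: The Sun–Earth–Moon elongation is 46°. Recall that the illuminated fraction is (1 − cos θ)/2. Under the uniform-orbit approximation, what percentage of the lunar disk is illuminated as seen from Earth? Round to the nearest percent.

15%

f = (1 − cos 46°)/2 = (1 − 0.695)/2 ≈ 0.153, i.e. 15%.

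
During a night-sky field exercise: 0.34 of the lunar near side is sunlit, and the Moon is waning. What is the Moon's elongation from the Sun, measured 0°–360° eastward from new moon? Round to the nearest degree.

289°

cos θ = 1 − 2f = 0.320, giving a principal value of 71.3°.
Waning ⇒ past full, so θ = 360° − 71.3° = 288.7°.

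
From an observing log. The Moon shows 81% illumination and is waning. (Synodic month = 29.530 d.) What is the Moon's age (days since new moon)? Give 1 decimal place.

19.0 days

cos θ = 1 − 2f = -0.620, giving a principal value of 128.3°.
A waning Moon lies in 180°–360°, so θ = 360° − 128.3° = 231.7°.
Age = 29.530 × 231.7°/360° ≈ 19.00 days.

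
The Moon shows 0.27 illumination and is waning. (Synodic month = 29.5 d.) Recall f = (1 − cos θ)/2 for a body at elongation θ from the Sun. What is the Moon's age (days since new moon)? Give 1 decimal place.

24.4 days

From f = (1 − cos θ)/2: cos θ = 1 − 2×0.27 = 0.460; arccos → 62.6°.
Since the Moon is past full (waning), take the reflex angle: θ = 360° − 62.6° = 297.4°.
Age = 29.5 × 297.4°/360° ≈ 24.37 days.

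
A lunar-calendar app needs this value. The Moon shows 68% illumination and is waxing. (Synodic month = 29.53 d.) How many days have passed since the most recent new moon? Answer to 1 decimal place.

cos θ = 1 − 2f = -0.360, giving a principal value of 111.1°.
The Moon is waxing (0°–180°), so θ = 111.1° directly.
That fraction of the synodic month is 111.1/360 × 29.53 d ≈ 9.11 d.

9.1 days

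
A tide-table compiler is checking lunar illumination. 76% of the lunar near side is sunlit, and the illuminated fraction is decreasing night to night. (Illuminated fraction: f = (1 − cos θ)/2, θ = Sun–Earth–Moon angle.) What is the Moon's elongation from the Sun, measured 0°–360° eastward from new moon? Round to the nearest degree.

239°

cos θ = 1 − 2f = -0.520, giving a principal value of 121.3°.
Since the Moon is past full (waning), take the reflex angle: θ = 360° − 121.3° = 238.7°.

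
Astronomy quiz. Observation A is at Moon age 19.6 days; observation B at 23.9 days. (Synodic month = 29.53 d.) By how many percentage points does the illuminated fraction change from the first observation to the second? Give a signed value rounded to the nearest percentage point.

First observation: θ = 360°·19.6/29.53 = 238.9°, so f = 0.758.
Second observation: θ = 291.4°, f = 0.318.
Δf = 0.318 − 0.758 = -0.440, i.e. -44 pp.

-44 pp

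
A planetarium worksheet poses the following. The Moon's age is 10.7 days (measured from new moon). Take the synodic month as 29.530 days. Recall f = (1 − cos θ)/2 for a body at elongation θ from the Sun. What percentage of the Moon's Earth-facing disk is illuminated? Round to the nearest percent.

Phase angle: θ = 360°·(10.7 d)/(29.530 d) = 130.4°.
Illuminated fraction = (1 − cos 130.4°)/2 = (1 − (-0.649))/2 ≈ 0.824, so 82%.

82%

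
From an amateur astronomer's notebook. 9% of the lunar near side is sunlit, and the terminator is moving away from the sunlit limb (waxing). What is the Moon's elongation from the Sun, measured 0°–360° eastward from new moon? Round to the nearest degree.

cos θ = 1 − 2f = 0.820, giving a principal value of 34.9°.
Before full moon the principal value applies: θ = 34.9°.

35°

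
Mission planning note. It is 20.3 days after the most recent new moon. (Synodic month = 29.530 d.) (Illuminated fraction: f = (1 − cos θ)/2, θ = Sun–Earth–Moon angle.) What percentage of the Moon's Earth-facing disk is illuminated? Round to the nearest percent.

69%

Elongation θ = 360° × 20.3/29.530 ≈ 247.5°.
Illuminated fraction = (1 − cos 247.5°)/2 = (1 − (-0.383))/2 ≈ 0.692, so 69%.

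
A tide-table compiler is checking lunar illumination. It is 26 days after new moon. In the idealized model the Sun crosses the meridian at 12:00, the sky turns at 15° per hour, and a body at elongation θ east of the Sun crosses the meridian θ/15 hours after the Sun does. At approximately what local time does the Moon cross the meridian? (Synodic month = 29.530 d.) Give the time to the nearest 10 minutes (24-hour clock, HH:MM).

09:10

Phase angle: θ = 360°·(26 d)/(29.530 d) = 317.0°.
Delay after the Sun = 317.0° / (15°/h) ≈ 21.13 h.
12:00 + 21.131 h ≈ 09:08 → 09:10 to the nearest ten minutes.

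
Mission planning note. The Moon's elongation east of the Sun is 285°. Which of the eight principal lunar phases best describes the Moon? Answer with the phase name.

last quarter

The last quarter sector spans roughly 248°–292°; 285° falls inside it.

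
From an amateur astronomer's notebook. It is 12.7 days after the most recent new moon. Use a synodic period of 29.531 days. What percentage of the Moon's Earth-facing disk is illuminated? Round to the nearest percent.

Phase angle: θ = 360°·(12.7 d)/(29.531 d) = 154.8°.
cos 154.8° = (-0.905), so f = (1 − (-0.905))/2 = 0.952, so 95%.

95%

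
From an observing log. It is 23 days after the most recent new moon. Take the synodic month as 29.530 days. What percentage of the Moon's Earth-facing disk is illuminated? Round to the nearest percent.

Elongation θ = 360° × 23/29.530 ≈ 280.4°.
With cos θ = 0.180, the lit fraction is (1 − 0.180)/2 ≈ 0.410, so 41%.

41%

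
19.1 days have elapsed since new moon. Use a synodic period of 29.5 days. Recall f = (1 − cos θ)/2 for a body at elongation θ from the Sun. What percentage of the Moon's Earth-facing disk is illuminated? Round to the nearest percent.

80%

The Moon has covered 19.1/29.5 of its cycle, so θ ≈ 360° × 19.1/29.5 = 233.1°.
With cos θ = (-0.601), the lit fraction is (1 − (-0.601))/2 ≈ 0.800, so 80%.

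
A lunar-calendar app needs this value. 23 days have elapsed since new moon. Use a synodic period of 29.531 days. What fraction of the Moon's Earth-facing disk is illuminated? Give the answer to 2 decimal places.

0.41

Elongation θ = 360° × 23/29.531 ≈ 280.4°.
With cos θ = 0.180, the lit fraction is (1 − 0.180)/2 ≈ 0.410.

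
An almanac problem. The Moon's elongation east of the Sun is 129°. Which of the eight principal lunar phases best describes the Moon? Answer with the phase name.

waxing gibbous

The waxing gibbous sector spans roughly 112°–158°; 129° falls inside it.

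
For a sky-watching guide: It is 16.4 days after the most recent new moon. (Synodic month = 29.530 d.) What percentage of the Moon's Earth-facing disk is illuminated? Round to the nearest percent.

The Moon has covered 16.4/29.530 of its cycle, so θ ≈ 360° × 16.4/29.530 = 199.9°.
cos 199.9° = (-0.940), so f = (1 − (-0.940))/2 = 0.970, so 97%.

97%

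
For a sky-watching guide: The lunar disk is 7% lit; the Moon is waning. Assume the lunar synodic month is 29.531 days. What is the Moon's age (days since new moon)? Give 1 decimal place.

27.0 days

From f = (1 − cos θ)/2: cos θ = 1 − 2×0.07 = 0.860; arccos → 30.7°.
Waning ⇒ past full, so θ = 360° − 30.7° = 329.3°.
That fraction of the synodic month is 329.3/360 × 29.531 d ≈ 27.01 d.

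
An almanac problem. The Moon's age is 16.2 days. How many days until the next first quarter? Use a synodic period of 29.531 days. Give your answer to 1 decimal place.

20.7 days

First quarter occurs at elongation 90°, i.e. at age 29.531 × 90/360 = 7.383 d.
This lunation's first quarter (7.383 d) has passed, so add one period: 36.914 − 16.2 = 20.714 days.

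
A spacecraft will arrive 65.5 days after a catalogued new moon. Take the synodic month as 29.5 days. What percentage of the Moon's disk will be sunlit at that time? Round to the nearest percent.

Reduce mod P: 65.5 − 2×29.5 = 6.50 d into the current lunation.
Elongation θ = 360° × 6.50/29.5 ≈ 79.3°.
With cos θ = 0.185, the lit fraction is (1 − 0.185)/2 ≈ 0.407, so 41%.

41%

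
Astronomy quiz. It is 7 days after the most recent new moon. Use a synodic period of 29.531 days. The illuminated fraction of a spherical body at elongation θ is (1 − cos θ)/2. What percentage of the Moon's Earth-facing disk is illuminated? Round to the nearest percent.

46%

Elongation θ = 360° × 7/29.531 ≈ 85.3°.
With cos θ = 0.081, the lit fraction is (1 − 0.081)/2 ≈ 0.459, so 46%.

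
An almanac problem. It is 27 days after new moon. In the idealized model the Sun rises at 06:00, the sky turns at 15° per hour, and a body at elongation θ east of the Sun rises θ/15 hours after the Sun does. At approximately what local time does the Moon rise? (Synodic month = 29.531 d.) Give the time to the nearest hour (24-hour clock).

The Moon has covered 27/29.531 of its cycle, so θ ≈ 360° × 27/29.531 = 329.1°.
At 15° of sky rotation per hour, 329.1° corresponds to a 21.94 h lag.
06:00 + 21.94 h ≈ 03:57 → 04:00 to the nearest hour.

04:00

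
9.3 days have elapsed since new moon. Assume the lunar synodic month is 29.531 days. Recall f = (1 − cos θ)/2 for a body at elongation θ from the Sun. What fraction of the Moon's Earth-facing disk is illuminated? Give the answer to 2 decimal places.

The Moon has covered 9.3/29.531 of its cycle, so θ ≈ 360° × 9.3/29.531 = 113.4°.
Illuminated fraction = (1 − cos 113.4°)/2 = (1 − (-0.397))/2 ≈ 0.698.

0.70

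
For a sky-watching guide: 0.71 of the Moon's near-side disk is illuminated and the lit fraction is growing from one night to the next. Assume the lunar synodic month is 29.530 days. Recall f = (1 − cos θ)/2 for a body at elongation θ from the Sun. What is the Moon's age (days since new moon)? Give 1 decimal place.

9.4 days

cos θ = 1 − 2f = -0.420, giving a principal value of 114.8°.
Before full moon the principal value applies: θ = 114.8°.
At 360°/29.530 d per day, 114.8° corresponds to 9.42 days.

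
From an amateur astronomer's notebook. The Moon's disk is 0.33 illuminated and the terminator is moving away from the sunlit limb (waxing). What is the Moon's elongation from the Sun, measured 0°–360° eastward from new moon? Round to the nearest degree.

From f = (1 − cos θ)/2: cos θ = 1 − 2×0.33 = 0.340; arccos → 70.1°.
Waxing ⇒ before full, so θ = 70.1°.

70°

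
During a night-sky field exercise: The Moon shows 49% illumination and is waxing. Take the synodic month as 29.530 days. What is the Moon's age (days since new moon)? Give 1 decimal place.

7.3 days

cos θ = 1 − 2f = 0.020, giving a principal value of 88.9°.
Before full moon the principal value applies: θ = 88.9°.
At 360°/29.530 d per day, 88.9° corresponds to 7.29 days.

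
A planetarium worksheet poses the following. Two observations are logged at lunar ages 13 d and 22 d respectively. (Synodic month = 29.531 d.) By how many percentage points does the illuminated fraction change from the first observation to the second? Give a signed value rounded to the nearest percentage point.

θ₁ = 360° × 13/29.531 = 158.5°, f₁ = (1 − cos θ₁)/2 = 0.965.
θ₂ = 360° × 22/29.531 = 268.2°, f₂ = (1 − cos θ₂)/2 = 0.516.
Change = f₂ − f₁ = -0.449 → -45 percentage points.

-45 percentage points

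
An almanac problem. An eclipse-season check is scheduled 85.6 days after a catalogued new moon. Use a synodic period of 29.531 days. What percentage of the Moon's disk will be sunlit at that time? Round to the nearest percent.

85.6/29.531 = 2.899 lunations, so 2 complete cycles and 26.54 d into the next.
Elongation θ = 360° × 26.54/29.531 ≈ 323.5°.
Illuminated fraction = (1 − cos 323.5°)/2 = (1 − 0.804)/2 ≈ 0.098, so 10%.

10%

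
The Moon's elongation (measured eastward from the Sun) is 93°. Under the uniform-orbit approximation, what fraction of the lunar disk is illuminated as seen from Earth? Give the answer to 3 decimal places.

0.526

Half-versine of 93°: (1 − (-0.052))/2 = 0.526.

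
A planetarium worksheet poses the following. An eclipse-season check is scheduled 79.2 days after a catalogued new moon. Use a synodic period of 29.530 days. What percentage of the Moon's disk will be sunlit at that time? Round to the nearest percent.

71%

Reduce mod P: 79.2 − 2×29.530 = 20.14 d into the current lunation.
Phase angle: θ = 360°·(20.14 d)/(29.530 d) = 245.5°.
Illuminated fraction = (1 − cos 245.5°)/2 = (1 − (-0.414))/2 ≈ 0.707, so 71%.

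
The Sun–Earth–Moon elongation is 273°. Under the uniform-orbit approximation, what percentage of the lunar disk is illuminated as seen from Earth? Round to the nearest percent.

cos 273° = 0.052, so f = (1 − 0.052)/2 = 0.474, i.e. 47%.

47%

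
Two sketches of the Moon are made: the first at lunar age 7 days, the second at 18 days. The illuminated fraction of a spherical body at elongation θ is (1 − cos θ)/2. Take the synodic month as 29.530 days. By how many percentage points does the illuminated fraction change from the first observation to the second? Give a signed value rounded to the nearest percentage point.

+43 percentage points

First observation: θ = 360°·7/29.530 = 85.3°, so f = 0.459.
Second observation: θ = 219.4°, f = 0.886.
Δf = 0.886 − 0.459 = +0.427, i.e. +43 pp.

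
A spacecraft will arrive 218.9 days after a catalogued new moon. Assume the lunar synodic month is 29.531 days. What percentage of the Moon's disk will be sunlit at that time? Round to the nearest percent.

93%

218.9/29.531 = 7.413 lunations, so 7 complete cycles and 12.18 d into the next.
The Moon has covered 12.18/29.531 of its cycle, so θ ≈ 360° × 12.18/29.531 = 148.5°.
cos 148.5° = (-0.853), so f = (1 − (-0.853))/2 = 0.926, so 93%.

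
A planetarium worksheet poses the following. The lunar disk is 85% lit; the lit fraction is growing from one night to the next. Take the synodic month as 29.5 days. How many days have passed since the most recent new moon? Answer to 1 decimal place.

cos θ = 1 − 2f = -0.700, giving a principal value of 134.4°.
Waxing ⇒ before full, so θ = 134.4°.
At 360°/29.5 d per day, 134.4° corresponds to 11.02 days.

11.0 days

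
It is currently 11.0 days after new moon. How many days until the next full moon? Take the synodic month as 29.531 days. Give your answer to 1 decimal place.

3.8 days

Full moon is 0.5 of the way through the cycle: age 0.5 × 29.531 = 14.765 d.
So 3.765 days remain (14.765 − 11.0).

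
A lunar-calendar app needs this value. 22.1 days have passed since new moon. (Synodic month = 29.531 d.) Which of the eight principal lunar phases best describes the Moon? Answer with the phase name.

last quarter

At 22.1/29.531 of the cycle, θ ≈ 269° — the last quarter range.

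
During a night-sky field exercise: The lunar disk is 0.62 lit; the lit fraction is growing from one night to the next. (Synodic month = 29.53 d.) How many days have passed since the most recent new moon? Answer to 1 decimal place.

Invert f = (1 − cos θ)/2 to get cos θ = 1 − 2(0.62) = -0.240, hence θ₀ = arccos -0.240 = 103.9°.
Before full moon the principal value applies: θ = 103.9°.
That fraction of the synodic month is 103.9/360 × 29.53 d ≈ 8.52 d.

8.5 days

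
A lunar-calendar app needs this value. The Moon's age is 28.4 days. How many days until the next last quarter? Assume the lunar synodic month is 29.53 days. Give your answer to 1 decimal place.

23.3 days

Last quarter occurs at elongation 270°, i.e. at age 29.53 × 270/360 = 22.148 d.
Already past this cycle's last quarter; the next is at 22.148 + 29.53 = 51.678 d, so 51.678 − 28.4 = 23.278 days.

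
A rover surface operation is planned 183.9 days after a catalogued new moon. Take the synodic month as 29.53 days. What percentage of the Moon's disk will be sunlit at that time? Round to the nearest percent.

43%

Reduce mod P: 183.9 − 6×29.53 = 6.72 d into the current lunation.
Elongation θ = 360° × 6.72/29.53 ≈ 81.9°.
Illuminated fraction = (1 − cos 81.9°)/2 = (1 − 0.140)/2 ≈ 0.430, so 43%.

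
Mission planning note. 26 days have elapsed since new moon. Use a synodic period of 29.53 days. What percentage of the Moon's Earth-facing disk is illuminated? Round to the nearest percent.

Phase angle: θ = 360°·(26 d)/(29.53 d) = 317.0°.
Illuminated fraction = (1 − cos 317.0°)/2 = (1 − 0.731)/2 ≈ 0.135, so 13%.

13%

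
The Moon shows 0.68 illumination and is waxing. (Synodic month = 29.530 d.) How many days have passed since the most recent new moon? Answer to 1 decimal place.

9.1 days

From f = (1 − cos θ)/2: cos θ = 1 − 2×0.68 = -0.360; arccos → 111.1°.
The Moon is waxing (0°–180°), so θ = 111.1° directly.
At 360°/29.530 d per day, 111.1° corresponds to 9.11 days.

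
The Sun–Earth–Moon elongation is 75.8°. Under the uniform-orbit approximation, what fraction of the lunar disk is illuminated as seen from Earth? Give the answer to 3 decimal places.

f = (1 − cos 75.8°)/2 = (1 − 0.245)/2 ≈ 0.377.

0.377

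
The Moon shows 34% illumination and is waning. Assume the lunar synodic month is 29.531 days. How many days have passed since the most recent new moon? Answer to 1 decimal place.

cos θ = 1 − 2f = 0.320, giving a principal value of 71.3°.
A waning Moon lies in 180°–360°, so θ = 360° − 71.3° = 288.7°.
That fraction of the synodic month is 288.7/360 × 29.531 d ≈ 23.68 d.

23.7 days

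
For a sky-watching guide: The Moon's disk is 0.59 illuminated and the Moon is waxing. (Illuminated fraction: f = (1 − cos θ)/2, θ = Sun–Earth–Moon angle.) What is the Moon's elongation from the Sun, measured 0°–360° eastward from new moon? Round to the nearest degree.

100°

From f = (1 − cos θ)/2: cos θ = 1 − 2×0.59 = -0.180; arccos → 100.4°.
Waxing ⇒ before full, so θ = 100.4°.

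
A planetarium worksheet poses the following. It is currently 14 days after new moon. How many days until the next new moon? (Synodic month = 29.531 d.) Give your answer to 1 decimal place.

One full lunation from the last new moon is 29.531 d; remaining = 29.531 − 14 = 15.531 d.

15.5 days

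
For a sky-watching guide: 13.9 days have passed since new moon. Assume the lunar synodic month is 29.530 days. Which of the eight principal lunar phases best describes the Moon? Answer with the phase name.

At 13.9/29.530 of the cycle, θ ≈ 169° — the full moon range.

full moon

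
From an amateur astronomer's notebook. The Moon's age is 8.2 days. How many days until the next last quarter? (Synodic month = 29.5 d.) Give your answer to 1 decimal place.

Last quarter is 0.75 of the way through the cycle: age 0.75 × 29.5 = 22.125 d.
So 13.925 days remain (22.125 − 8.2).

13.9 days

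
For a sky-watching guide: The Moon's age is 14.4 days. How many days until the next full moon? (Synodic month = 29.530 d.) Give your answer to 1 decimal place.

0.4 days

Full moon occurs at elongation 180°, i.e. at age 29.530 × 180/360 = 14.765 d.
That is 14.765 − 14.4 = 0.365 days ahead.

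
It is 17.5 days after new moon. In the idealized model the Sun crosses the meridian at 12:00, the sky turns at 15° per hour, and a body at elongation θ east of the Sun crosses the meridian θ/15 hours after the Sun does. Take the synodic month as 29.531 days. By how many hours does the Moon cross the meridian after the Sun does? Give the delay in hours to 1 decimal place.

14.2 h

The Moon has covered 17.5/29.531 of its cycle, so θ ≈ 360° × 17.5/29.531 = 213.3°.
The Moon trails the Sun by θ/15 = 213.3/15 ≈ 14.22 hours.
So the Moon crosses the meridian 14.22 h after the Sun.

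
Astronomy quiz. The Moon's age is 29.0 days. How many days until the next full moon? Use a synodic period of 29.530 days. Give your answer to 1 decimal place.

Full moon is 0.5 of the way through the cycle: age 0.5 × 29.530 = 14.765 d.
This lunation's full moon (14.765 d) has passed, so add one period: 44.295 − 29.0 = 15.295 days.

15.3 days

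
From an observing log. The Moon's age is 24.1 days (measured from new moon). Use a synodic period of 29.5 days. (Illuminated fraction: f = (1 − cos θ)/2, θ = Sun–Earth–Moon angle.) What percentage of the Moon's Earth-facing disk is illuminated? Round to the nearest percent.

30%

Elongation θ = 360° × 24.1/29.5 ≈ 294.1°.
With cos θ = 0.408, the lit fraction is (1 − 0.408)/2 ≈ 0.296, so 30%.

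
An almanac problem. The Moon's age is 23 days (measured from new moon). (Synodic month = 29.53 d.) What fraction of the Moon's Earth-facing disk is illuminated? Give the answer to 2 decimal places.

The Moon has covered 23/29.53 of its cycle, so θ ≈ 360° × 23/29.53 = 280.4°.
cos 280.4° = 0.180, so f = (1 − 0.180)/2 = 0.410.

0.41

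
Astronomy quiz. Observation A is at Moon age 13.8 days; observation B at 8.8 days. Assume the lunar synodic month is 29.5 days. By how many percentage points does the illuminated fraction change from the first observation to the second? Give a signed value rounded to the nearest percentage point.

-34 percentage points

First observation: θ = 360°·13.8/29.5 = 168.4°, so f = 0.990.
Second observation: θ = 107.4°, f = 0.649.
Δf = 0.649 − 0.990 = -0.340, i.e. -34 pp.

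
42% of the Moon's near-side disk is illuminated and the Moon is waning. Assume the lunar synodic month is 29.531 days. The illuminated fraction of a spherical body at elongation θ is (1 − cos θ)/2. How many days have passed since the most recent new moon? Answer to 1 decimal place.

22.9 days

Invert f = (1 − cos θ)/2 to get cos θ = 1 − 2(0.42) = 0.160, hence θ₀ = arccos 0.160 = 80.8°.
Since the Moon is past full (waning), take the reflex angle: θ = 360° − 80.8° = 279.2°.
At 360°/29.531 d per day, 279.2° corresponds to 22.90 days.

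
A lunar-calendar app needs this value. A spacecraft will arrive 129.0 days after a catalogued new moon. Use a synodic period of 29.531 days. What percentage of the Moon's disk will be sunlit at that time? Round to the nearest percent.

129.0 d spans 4 complete synodic months (4 × 29.531 = 118.12 d) plus 10.88 d.
The Moon has covered 10.88/29.531 of its cycle, so θ ≈ 360° × 10.88/29.531 = 132.6°.
With cos θ = (-0.677), the lit fraction is (1 − (-0.677))/2 ≈ 0.838, so 84%.

84%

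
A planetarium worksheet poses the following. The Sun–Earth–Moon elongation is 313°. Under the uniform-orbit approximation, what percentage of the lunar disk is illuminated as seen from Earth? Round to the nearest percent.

f = (1 − cos 313°)/2 = (1 − 0.682)/2 ≈ 0.159, i.e. 16%.

16%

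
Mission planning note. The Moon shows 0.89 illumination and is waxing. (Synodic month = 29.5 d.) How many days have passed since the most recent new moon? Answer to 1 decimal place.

11.6 days

From f = (1 − cos θ)/2: cos θ = 1 − 2×0.89 = -0.780; arccos → 141.3°.
Before full moon the principal value applies: θ = 141.3°.
At 360°/29.5 d per day, 141.3° corresponds to 11.58 days.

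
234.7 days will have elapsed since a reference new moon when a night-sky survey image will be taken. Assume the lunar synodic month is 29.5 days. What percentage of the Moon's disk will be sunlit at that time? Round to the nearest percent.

2%

234.7/29.5 = 7.956 lunations, so 7 complete cycles and 28.20 d into the next.
The Moon has covered 28.20/29.5 of its cycle, so θ ≈ 360° × 28.20/29.5 = 344.1°.
cos 344.1° = 0.962, so f = (1 − 0.962)/2 = 0.019, so 2%.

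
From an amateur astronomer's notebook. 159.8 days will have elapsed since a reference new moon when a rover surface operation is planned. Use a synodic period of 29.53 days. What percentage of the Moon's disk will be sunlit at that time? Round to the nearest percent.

159.8 d spans 5 complete synodic months (5 × 29.53 = 147.65 d) plus 12.15 d.
Elongation θ = 360° × 12.15/29.53 ≈ 148.1°.
Illuminated fraction = (1 − cos 148.1°)/2 = (1 − (-0.849))/2 ≈ 0.925, so 92%.

92%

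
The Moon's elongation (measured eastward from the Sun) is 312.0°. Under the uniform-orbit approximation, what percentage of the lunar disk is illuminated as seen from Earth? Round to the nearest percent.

Half-versine of 312.0°: (1 − 0.669)/2 = 0.165, i.e. 17%.

17%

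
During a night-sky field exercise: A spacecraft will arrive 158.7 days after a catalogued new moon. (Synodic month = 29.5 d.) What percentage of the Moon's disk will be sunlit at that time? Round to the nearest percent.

158.7 d spans 5 complete synodic months (5 × 29.5 = 147.50 d) plus 11.20 d.
The Moon has covered 11.20/29.5 of its cycle, so θ ≈ 360° × 11.20/29.5 = 136.7°.
With cos θ = (-0.728), the lit fraction is (1 − (-0.728))/2 ≈ 0.864, so 86%.

86%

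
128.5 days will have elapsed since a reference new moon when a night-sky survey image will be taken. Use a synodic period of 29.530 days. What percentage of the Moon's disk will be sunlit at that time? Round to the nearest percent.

80%

128.5 d spans 4 complete synodic months (4 × 29.530 = 118.12 d) plus 10.38 d.
Phase angle: θ = 360°·(10.38 d)/(29.530 d) = 126.5°.
cos 126.5° = (-0.595), so f = (1 − (-0.595))/2 = 0.798, so 80%.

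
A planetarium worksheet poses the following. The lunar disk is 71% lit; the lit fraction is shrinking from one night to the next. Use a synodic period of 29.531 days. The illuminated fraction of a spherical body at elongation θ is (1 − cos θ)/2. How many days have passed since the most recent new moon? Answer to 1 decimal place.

Invert f = (1 − cos θ)/2 to get cos θ = 1 − 2(0.71) = -0.420, hence θ₀ = arccos -0.420 = 114.8°.
Since the Moon is past full (waning), take the reflex angle: θ = 360° − 114.8° = 245.2°.
At 360°/29.531 d per day, 245.2° corresponds to 20.11 days.

20.1 days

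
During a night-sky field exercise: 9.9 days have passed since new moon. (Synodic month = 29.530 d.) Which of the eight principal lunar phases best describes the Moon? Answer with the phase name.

θ ≈ 360° × 9.9/29.530 = 121°, which falls in the waxing gibbous sector.

waxing gibbous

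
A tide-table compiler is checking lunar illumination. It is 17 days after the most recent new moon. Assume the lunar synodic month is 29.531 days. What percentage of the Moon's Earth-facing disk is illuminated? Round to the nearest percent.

94%

Elongation θ = 360° × 17/29.531 ≈ 207.2°.
With cos θ = (-0.889), the lit fraction is (1 − (-0.889))/2 ≈ 0.945, so 94%.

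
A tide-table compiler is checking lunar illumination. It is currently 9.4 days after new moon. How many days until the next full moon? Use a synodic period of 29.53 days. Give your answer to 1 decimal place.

5.4 days

Full moon is 0.5 of the way through the cycle: age 0.5 × 29.53 = 14.765 d.
So 5.365 days remain (14.765 − 9.4).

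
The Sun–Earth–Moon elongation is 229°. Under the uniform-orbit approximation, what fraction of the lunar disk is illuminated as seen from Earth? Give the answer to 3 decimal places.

f = (1 − cos 229°)/2 = (1 − (-0.656))/2 ≈ 0.828.

0.828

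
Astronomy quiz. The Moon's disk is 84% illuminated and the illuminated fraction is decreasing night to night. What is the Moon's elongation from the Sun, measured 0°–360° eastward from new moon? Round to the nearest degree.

227°

Invert f = (1 − cos θ)/2 to get cos θ = 1 − 2(0.84) = -0.680, hence θ₀ = arccos -0.680 = 132.8°.
Since the Moon is past full (waning), take the reflex angle: θ = 360° − 132.8° = 227.2°.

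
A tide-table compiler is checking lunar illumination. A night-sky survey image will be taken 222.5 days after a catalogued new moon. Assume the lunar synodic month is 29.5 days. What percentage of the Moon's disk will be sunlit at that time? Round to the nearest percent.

98%

Reduce mod P: 222.5 − 7×29.5 = 16.00 d into the current lunation.
Phase angle: θ = 360°·(16.00 d)/(29.5 d) = 195.3°.
Illuminated fraction = (1 − cos 195.3°)/2 = (1 − (-0.965))/2 ≈ 0.982, so 98%.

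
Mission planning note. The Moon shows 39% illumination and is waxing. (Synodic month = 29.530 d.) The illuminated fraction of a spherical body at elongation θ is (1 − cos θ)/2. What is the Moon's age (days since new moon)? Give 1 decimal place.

Invert f = (1 − cos θ)/2 to get cos θ = 1 − 2(0.39) = 0.220, hence θ₀ = arccos 0.220 = 77.3°.
The Moon is waxing (0°–180°), so θ = 77.3° directly.
Age = 29.530 × 77.3°/360° ≈ 6.34 days.

6.3 days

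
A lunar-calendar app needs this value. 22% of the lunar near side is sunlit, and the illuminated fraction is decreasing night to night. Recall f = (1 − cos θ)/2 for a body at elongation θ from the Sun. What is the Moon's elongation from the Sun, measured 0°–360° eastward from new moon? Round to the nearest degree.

Invert f = (1 − cos θ)/2 to get cos θ = 1 − 2(0.22) = 0.560, hence θ₀ = arccos 0.560 = 55.9°.
Waning ⇒ past full, so θ = 360° − 55.9° = 304.1°.

304°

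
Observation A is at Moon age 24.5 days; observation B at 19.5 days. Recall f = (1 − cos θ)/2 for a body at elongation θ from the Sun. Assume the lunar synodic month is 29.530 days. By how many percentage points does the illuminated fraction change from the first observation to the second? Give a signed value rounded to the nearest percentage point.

+51 percentage points

θ₁ = 360° × 24.5/29.530 = 298.7°, f₁ = (1 − cos θ₁)/2 = 0.260.
θ₂ = 360° × 19.5/29.530 = 237.7°, f₂ = (1 − cos θ₂)/2 = 0.767.
Change = f₂ − f₁ = +0.507 → +51 percentage points.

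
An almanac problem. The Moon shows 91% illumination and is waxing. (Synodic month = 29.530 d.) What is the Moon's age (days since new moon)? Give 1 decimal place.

From f = (1 − cos θ)/2: cos θ = 1 − 2×0.91 = -0.820; arccos → 145.1°.
Waxing ⇒ before full, so θ = 145.1°.
That fraction of the synodic month is 145.1/360 × 29.530 d ≈ 11.90 d.

11.9 days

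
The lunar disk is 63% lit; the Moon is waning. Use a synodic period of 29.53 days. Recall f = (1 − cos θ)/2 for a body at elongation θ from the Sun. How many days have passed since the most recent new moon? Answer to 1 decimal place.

20.9 days

cos θ = 1 − 2f = -0.260, giving a principal value of 105.1°.
Waning ⇒ past full, so θ = 360° − 105.1° = 254.9°.
Age = 29.53 × 254.9°/360° ≈ 20.91 days.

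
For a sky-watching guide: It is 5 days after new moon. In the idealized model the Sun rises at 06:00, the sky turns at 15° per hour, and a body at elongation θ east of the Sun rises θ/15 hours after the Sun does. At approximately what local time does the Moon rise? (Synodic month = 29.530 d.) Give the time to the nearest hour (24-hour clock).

10:00

The Moon has covered 5/29.530 of its cycle, so θ ≈ 360° × 5/29.530 = 61.0°.
The Moon trails the Sun by θ/15 = 61.0/15 ≈ 4.06 hours.
06:00 + 4.06 h ≈ 10:04 → 10:00 to the nearest hour.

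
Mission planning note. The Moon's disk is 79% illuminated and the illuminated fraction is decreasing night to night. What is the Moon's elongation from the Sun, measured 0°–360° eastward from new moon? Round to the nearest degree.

cos θ = 1 − 2f = -0.580, giving a principal value of 125.5°.
A waning Moon lies in 180°–360°, so θ = 360° − 125.5° = 234.5°.

235°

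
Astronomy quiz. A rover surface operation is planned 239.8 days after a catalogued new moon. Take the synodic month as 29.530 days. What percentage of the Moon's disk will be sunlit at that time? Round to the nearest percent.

Reduce mod P: 239.8 − 8×29.530 = 3.56 d into the current lunation.
Elongation θ = 360° × 3.56/29.530 ≈ 43.4°.
cos 43.4° = 0.727, so f = (1 − 0.727)/2 = 0.137, so 14%.

14%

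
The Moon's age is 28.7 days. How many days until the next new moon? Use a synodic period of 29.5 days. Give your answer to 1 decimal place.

0.8 days

The next new moon completes the synodic month: 29.5 − 28.7 = 0.800 days.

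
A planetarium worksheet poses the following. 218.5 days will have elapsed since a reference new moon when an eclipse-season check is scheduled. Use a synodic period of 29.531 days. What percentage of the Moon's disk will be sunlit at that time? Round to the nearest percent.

218.5/29.531 = 7.399 lunations, so 7 complete cycles and 11.78 d into the next.
The Moon has covered 11.78/29.531 of its cycle, so θ ≈ 360° × 11.78/29.531 = 143.6°.
With cos θ = (-0.805), the lit fraction is (1 − (-0.805))/2 ≈ 0.903, so 90%.

90%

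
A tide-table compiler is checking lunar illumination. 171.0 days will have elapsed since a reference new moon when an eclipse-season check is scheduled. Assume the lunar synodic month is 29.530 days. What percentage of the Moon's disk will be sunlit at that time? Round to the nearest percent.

171.0 d spans 5 complete synodic months (5 × 29.530 = 147.65 d) plus 23.35 d.
Phase angle: θ = 360°·(23.35 d)/(29.530 d) = 284.7°.
Illuminated fraction = (1 − cos 284.7°)/2 = (1 − 0.253)/2 ≈ 0.373, so 37%.

37%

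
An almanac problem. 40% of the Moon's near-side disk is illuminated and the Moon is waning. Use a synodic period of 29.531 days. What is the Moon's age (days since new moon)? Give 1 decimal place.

Invert f = (1 − cos θ)/2 to get cos θ = 1 − 2(0.40) = 0.200, hence θ₀ = arccos 0.200 = 78.5°.
A waning Moon lies in 180°–360°, so θ = 360° − 78.5° = 281.5°.
At 360°/29.531 d per day, 281.5° corresponds to 23.09 days.

23.1 days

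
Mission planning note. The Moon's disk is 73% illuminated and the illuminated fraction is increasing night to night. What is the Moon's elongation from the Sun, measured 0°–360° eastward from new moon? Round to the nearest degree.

117°

cos θ = 1 − 2f = -0.460, giving a principal value of 117.4°.
The Moon is waxing (0°–180°), so θ = 117.4° directly.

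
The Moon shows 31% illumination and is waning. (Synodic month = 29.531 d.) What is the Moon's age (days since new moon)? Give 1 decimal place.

cos θ = 1 − 2f = 0.380, giving a principal value of 67.7°.
A waning Moon lies in 180°–360°, so θ = 360° − 67.7° = 292.3°.
Age = 29.531 × 292.3°/360° ≈ 23.98 days.

24.0 days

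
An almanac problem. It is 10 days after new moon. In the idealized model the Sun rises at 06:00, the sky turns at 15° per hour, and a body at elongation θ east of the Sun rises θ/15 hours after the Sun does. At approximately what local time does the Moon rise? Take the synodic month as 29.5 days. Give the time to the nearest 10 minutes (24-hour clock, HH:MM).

The Moon has covered 10/29.5 of its cycle, so θ ≈ 360° × 10/29.5 = 122.0°.
The Moon trails the Sun by θ/15 = 122.0/15 ≈ 8.14 hours.
06:00 + 8.136 h ≈ 14:08 → 14:10 to the nearest ten minutes.

14:10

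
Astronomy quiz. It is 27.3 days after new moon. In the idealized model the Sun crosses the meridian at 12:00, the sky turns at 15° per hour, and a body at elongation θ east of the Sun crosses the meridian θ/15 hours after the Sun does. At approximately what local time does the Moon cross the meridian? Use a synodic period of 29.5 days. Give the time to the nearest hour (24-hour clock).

The Moon has covered 27.3/29.5 of its cycle, so θ ≈ 360° × 27.3/29.5 = 333.2°.
The Moon trails the Sun by θ/15 = 333.2/15 ≈ 22.21 hours.
12:00 + 22.21 h ≈ 10:13 → 10:00 to the nearest hour.

10:00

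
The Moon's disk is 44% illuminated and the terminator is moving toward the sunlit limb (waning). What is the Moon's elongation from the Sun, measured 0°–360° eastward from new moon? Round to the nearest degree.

Invert f = (1 − cos θ)/2 to get cos θ = 1 − 2(0.44) = 0.120, hence θ₀ = arccos 0.120 = 83.1°.
Since the Moon is past full (waning), take the reflex angle: θ = 360° − 83.1° = 276.9°.

277°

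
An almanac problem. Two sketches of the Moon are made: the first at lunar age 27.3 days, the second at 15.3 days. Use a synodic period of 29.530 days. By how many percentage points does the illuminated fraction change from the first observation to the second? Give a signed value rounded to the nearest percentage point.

+94 percentage points

θ₁ = 360° × 27.3/29.530 = 332.8°, f₁ = (1 − cos θ₁)/2 = 0.055.
θ₂ = 360° × 15.3/29.530 = 186.5°, f₂ = (1 − cos θ₂)/2 = 0.997.
Change = f₂ − f₁ = +0.942 → +94 percentage points.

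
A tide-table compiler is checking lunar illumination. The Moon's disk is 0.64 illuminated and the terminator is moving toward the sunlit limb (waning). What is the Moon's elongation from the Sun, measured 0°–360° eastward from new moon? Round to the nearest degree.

From f = (1 − cos θ)/2: cos θ = 1 − 2×0.64 = -0.280; arccos → 106.3°.
Waning ⇒ past full, so θ = 360° − 106.3° = 253.7°.

254°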